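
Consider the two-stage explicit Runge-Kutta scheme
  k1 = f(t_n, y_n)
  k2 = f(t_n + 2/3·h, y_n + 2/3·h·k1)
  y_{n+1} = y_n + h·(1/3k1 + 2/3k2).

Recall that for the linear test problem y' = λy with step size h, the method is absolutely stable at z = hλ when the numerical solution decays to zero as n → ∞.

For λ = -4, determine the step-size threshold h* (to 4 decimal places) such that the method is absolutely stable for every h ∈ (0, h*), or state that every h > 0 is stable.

Test eqn y'=λy, z=hλ:
  k1=λy_n ⇒ h·k1=z·y_n;  k2=λ(1+2/3z)y_n ⇒ h·k2=z(1+2/3z)y_n
  y_{n+1}/y_n = 1 + 1/3z + 2/3z(1+2/3z) = 1 + z + 4/9z²
  so R(z) = 1 + z + 4/9z².

Solve |R(x)|<1 on ℝ⁻.
x=-0.78: |R|=0.4904
R=1: x+4/9x²=0 ⇒ x=−9/4=-2.2500; min R=1−1/(4·4/9)=0.4375>−1
Confirm numerically:
  x=-1.874: |R|=0.68683 <1
  x=-1.831: |R|=0.65903 <1
  x=-1.528: |R|=0.50968 <1
  x=-1.210: |R|=0.44071 <1
  x=-2.526: |R|=1.30986 >1
  x=-2.491: |R|=1.26681 >1
Stable set (-2.2500, 0).

(-2.2500,0); λ=-4 ⇒ h* = (9/4)/4 = 0.5625.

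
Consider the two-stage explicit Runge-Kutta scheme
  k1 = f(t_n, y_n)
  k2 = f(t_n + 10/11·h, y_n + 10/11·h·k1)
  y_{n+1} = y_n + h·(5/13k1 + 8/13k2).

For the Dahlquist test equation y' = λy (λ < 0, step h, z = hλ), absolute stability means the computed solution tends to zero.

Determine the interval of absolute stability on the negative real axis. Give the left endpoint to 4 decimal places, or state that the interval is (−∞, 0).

(-1.7875, 0).

Set f=λy, z=hλ:
  k1=λy_n ⇒ h·k1=z·y_n;  k2=λ(1+10/11z)y_n ⇒ h·k2=z(1+10/11z)y_n
  y_{n+1}/y_n = 1 + 5/13z + 8/13z(1+10/11z) = 1 + z + 80/143z²
  ⇒ R(z) = 1 + z + 80/143z².

Boundary: |R(x)|=1, x<0.
x=-1.72: |R|=0.9350
R=1: x+80/143x²=0 ⇒ x=−143/80=-1.7875; min R=1−1/(4·80/143)=0.5531>−1
Confirm numerically:
  x=-1.708: |R|=0.92404 <1
  x=-1.430: |R|=0.71400 <1
  x=-1.153: |R|=0.59073 <1
  x=-2.134: |R|=1.41367 >1
  x=-2.034: |R|=1.28049 >1
  x=-1.809: |R|=1.02176 >1
Interval (-1.7875, 0).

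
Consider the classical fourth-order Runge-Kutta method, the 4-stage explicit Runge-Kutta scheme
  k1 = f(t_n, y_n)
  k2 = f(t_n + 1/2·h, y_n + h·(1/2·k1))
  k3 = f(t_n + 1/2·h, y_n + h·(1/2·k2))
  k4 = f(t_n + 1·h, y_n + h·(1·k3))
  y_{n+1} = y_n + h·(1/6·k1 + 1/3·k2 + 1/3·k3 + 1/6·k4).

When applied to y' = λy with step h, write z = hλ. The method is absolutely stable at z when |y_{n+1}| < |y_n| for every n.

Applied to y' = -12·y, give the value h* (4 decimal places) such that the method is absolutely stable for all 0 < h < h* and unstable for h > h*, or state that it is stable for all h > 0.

(-2.7853,0); λ=-12 ⇒ h* = 0.2321.

Set f=λy, z=hλ:
  order 4, 4-stage ⇒ R(z)=1+z+z^2/2+z^3/6+z^4/24
  (e.g. R(-0.61)=0.54399, |R|=0.54399)

Boundary: |R(x)|=1, x<0.
x=-0.61: |R|=0.5440
|R(-2.88)|=1.1524 |R(-2.84)|=1.0857 |R(-0.58)|=0.5604
Bisect:
  x_lo=-3.4568 |R|=2.5831  x_hi=-0.0609 |R|=0.9409
  mid=-1.75886 |R|=0.27983 →hi
  mid=-2.60784 |R|=0.76380 →hi
  mid=-3.03233 |R|=1.44097 →lo
  mid=-2.82008 |R|=1.05373 →lo
  mid=-2.71396 |R|=0.89767 →hi
  mid=-2.76702 |R|=0.97280 →hi
  mid=-2.79355 |R|=1.01252 →lo
  mid=-2.78029 |R|=0.99248 →hi
  ...
  [-2.78547,-2.78526] ⇒ x*=-2.7853
Stable set (-2.7853, 0).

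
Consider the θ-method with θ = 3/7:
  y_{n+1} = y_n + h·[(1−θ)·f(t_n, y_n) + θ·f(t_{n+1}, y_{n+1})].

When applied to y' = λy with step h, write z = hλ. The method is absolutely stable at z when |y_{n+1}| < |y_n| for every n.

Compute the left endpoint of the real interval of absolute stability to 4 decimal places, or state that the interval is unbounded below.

z* = -14.0000.

On y'=λy, z=hλ:
  y_{n+1} = y_n + z·[4/7·y_n + 3/7·y_{n+1}] ⇒ (1 − 3/7z)y_{n+1} = (1 + 4/7z)y_n
  so R(z) = (1 + 4/7z)/(1 − 3/7z).

Boundary: |R(x)|=1, x<0.
x=-1.13: |R|=0.2387
R=−1: 1+4/7x = −1+3/7x ⇒ -1/7x=2 ⇒ x=2/(-1/7)=-14.0000
Confirm numerically:
  x=-13.532: |R|=0.99017 <1
  x=-12.582: |R|=0.96831 <1
  x=-8.307: |R|=0.82165 <1
  x=-6.327: |R|=0.70467 <1
  x=-14.394: |R|=1.00785 >1
  x=-14.100: |R|=1.00203 >1
Stable set (-14.0000, 0).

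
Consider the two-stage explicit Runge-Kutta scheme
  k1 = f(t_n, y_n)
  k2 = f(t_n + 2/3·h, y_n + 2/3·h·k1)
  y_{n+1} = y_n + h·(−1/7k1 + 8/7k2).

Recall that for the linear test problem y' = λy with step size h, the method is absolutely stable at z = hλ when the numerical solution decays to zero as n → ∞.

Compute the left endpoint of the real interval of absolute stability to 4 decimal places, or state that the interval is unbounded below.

left endpoint -1.3125.

On y'=λy, z=hλ:
  k1=λy_n ⇒ h·k1=z·y_n;  k2=λ(1+2/3z)y_n ⇒ h·k2=z(1+2/3z)y_n
  y_{n+1}/y_n = 1 − 1/7z + 8/7z(1+2/3z) = 1 + z + 16/21z²
  Hence R(z) = 1 + z + 16/21z².

Boundary: |R(x)|=1, x<0.
x=-1.32: |R|=1.0075
R=1: x+16/21x²=0 ⇒ x=−21/16=-1.3125; min R=1−1/(4·16/21)=0.6719>−1
Confirm numerically:
  x=-1.194: |R|=0.89220 <1
  x=-1.046: |R|=0.78761 <1
  x=-0.812: |R|=0.69036 <1
  x=-1.831: |R|=1.72333 >1
  x=-1.643: |R|=1.41372 >1
  x=-1.548: |R|=1.27776 >1
Stable set (-1.3125, 0).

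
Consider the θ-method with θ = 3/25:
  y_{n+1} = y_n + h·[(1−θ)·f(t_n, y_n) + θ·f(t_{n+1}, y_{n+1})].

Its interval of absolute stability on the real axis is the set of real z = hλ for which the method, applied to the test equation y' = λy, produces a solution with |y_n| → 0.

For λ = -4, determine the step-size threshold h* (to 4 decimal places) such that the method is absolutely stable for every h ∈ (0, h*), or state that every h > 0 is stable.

Set f=λy, z=hλ:
  y_{n+1} = y_n + z·[22/25·y_n + 3/25·y_{n+1}] ⇒ (1 − 3/25z)y_{n+1} = (1 + 22/25z)y_n
  Hence R(z) = (1 + 22/25z)/(1 − 3/25z).

Need |R(x)|<1, x<0.
x=-0.92: |R|=0.1715
R=−1: 1+22/25x = −1+3/25x ⇒ -19/25x=2 ⇒ x=2/(-19/25)=-2.6316
Confirm numerically:
  x=-2.556: |R|=0.95604 <1
  x=-2.449: |R|=0.89276 <1
  x=-2.274: |R|=0.78650 <1
  x=-2.270: |R|=0.78403 <1
  x=-2.928: |R|=1.16671 >1
  x=-2.795: |R|=1.09301 >1
  x=-2.731: |R|=1.05691 >1
So |R|<1 on (-2.6316, 0).

(-2.6316,0); λ=-4 ⇒ h* = (50/19)/4 = 0.6579.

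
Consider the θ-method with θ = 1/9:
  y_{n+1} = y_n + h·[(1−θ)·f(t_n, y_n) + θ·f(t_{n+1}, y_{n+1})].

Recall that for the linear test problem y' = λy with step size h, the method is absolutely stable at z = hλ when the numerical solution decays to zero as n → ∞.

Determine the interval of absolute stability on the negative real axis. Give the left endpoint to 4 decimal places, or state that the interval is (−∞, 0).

z∈(-2.5714,0).

On y'=λy, z=hλ:
  y_{n+1} = y_n + z·[8/9·y_n + 1/9·y_{n+1}] ⇒ (1 − 1/9z)y_{n+1} = (1 + 8/9z)y_n
  ⇒ R(z) = (1 + 8/9z)/(1 − 1/9z).

Boundary: |R(x)|=1, x<0.
x=-0.33: |R|=0.6817
R=−1: 1+8/9x = −1+1/9x ⇒ -7/9x=2 ⇒ x=2/(-7/9)=-2.5714
Confirm numerically:
  x=-1.902: |R|=0.57017 <1
  x=-1.780: |R|=0.48609 <1
  x=-1.474: |R|=0.26656 <1
  x=-2.921: |R|=1.20527 >1
  x=-2.623: |R|=1.03106 >1
Interval (-2.5714, 0).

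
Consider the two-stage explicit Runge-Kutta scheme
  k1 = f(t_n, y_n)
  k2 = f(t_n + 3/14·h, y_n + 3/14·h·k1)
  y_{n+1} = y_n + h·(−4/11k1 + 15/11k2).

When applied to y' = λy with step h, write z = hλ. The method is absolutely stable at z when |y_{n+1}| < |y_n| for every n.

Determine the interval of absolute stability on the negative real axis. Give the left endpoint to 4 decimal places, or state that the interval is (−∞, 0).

(-3.4222, 0).

Test eqn y'=λy, z=hλ:
  k1=λy_n ⇒ h·k1=z·y_n;  k2=λ(1+3/14z)y_n ⇒ h·k2=z(1+3/14z)y_n
  y_{n+1}/y_n = 1 − 4/11z + 15/11z(1+3/14z) = 1 + z + 45/154z²
  ⇒ R(z) = 1 + z + 45/154z².

Boundary: |R(x)|=1, x<0.
x=-0.91: |R|=0.3320
R=1: x+45/154x²=0 ⇒ x=−154/45=-3.4222; min R=1−1/(4·45/154)=0.1444>−1
Confirm numerically:
  x=-2.332: |R|=0.25709 <1
  x=-2.150: |R|=0.20073 <1
  x=-1.633: |R|=0.14623 <1
  x=-3.759: |R|=1.36992 >1
  x=-3.516: |R|=1.09635 >1
So |R|<1 on (-3.4222, 0).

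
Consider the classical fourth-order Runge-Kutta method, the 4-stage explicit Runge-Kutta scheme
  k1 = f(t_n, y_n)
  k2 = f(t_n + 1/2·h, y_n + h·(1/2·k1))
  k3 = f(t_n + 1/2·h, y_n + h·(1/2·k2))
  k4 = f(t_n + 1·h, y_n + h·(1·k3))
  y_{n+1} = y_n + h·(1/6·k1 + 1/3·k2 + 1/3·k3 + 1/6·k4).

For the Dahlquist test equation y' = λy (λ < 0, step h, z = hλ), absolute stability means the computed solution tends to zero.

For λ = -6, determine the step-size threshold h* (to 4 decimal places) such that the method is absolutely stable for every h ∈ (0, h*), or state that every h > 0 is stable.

(-2.7853,0); λ=-6 ⇒ h* = 0.4642.

On y'=λy, z=hλ:
  order 4, 4-stage ⇒ R(z)=1+z+z^2/2+z^3/6+z^4/24
  (e.g. R(-0.94)=0.39590, |R|=0.39590)

Solve |R(x)|<1 on ℝ⁻.
x=-0.94: |R|=0.3959
|R(-2.53)|=0.6786 |R(-2.38)|=0.5422 |R(-0.87)|=0.4226
Bisect:
  x_lo=-3.1010 |R|=1.5901  x_hi=-0.1220 |R|=0.8851
  mid=-1.61150 |R|=0.27048 →hi
  mid=-2.35625 |R|=0.52375 →hi
  mid=-2.72863 |R|=0.91787 →hi
  mid=-2.91481 |R|=1.21349 →lo
  mid=-2.82172 |R|=1.05632 →lo
  mid=-2.77517 |R|=0.98485 →hi
  mid=-2.79845 |R|=1.02001 →lo
  ...
  [-2.78535,-2.78517] ⇒ x*=-2.7853
So |R|<1 on (-2.7853, 0).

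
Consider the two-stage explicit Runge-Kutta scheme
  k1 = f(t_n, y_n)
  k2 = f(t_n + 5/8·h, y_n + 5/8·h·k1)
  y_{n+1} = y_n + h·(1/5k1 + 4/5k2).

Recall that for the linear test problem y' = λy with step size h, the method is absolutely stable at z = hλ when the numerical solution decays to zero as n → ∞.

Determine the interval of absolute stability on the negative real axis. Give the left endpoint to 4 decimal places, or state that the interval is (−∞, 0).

With y'=λy (z=hλ):
  k1=λy_n ⇒ h·k1=z·y_n;  k2=λ(1+5/8z)y_n ⇒ h·k2=z(1+5/8z)y_n
  y_{n+1}/y_n = 1 + 1/5z + 4/5z(1+5/8z) = 1 + z + 1/2z²
  Hence R(z) = 1 + z + 1/2z².

Need |R(x)|<1, x<0.
x=-0.32: |R|=0.7312
R=1: x+1/2x²=0 ⇒ x=−2=-2.0000; min R=1−1/(4·1/2)=0.5000>−1
Confirm numerically:
  x=-1.970: |R|=0.97045 <1
  x=-1.921: |R|=0.92412 <1
  x=-1.680: |R|=0.73120 <1
  x=-0.926: |R|=0.50274 <1
  x=-2.567: |R|=1.72774 >1
  x=-2.384: |R|=1.45773 >1
  x=-2.088: |R|=1.09187 >1
Interval (-2.0000, 0).

z∈(-2.0000,0).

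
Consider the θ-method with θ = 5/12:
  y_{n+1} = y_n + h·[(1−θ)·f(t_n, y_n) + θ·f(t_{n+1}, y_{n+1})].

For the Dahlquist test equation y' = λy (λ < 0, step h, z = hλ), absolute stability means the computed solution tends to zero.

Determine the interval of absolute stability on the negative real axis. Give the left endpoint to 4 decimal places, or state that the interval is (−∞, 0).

With y'=λy (z=hλ):
  y_{n+1} = y_n + z·[7/12·y_n + 5/12·y_{n+1}] ⇒ (1 − 5/12z)y_{n+1} = (1 + 7/12z)y_n
  ⇒ R(z) = (1 + 7/12z)/(1 − 5/12z).

Need |R(x)|<1, x<0.
x=-1.31: |R|=0.1526
R=−1: 1+7/12x = −1+5/12x ⇒ -1/6x=2 ⇒ x=2/(-1/6)=-12.0000
Confirm numerically:
  x=-8.998: |R|=0.89465 <1
  x=-7.149: |R|=0.79680 <1
  x=-6.197: |R|=0.73000 <1
  x=-12.488: |R|=1.01311 >1
  x=-12.131: |R|=1.00361 >1
So |R|<1 on (-12.0000, 0).

(-12.0000, 0).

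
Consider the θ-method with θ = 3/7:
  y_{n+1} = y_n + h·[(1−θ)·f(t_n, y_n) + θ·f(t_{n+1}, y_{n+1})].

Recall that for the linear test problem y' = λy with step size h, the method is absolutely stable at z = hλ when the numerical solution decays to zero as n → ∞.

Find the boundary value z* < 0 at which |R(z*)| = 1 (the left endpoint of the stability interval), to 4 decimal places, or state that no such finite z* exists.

z* = -14.0000.

With y'=λy (z=hλ):
  y_{n+1} = y_n + z·[4/7·y_n + 3/7·y_{n+1}] ⇒ (1 − 3/7z)y_{n+1} = (1 + 4/7z)y_n
  R(z) = (1 + 4/7z)/(1 − 3/7z).

Find x<0 with |R(x)|<1.
x=-1.07: |R|=0.2664
R=−1: 1+4/7x = −1+3/7x ⇒ -1/7x=2 ⇒ x=2/(-1/7)=-14.0000
Confirm numerically:
  x=-10.956: |R|=0.92365 <1
  x=-7.746: |R|=0.79317 <1
  x=-7.742: |R|=0.79296 <1
  x=-6.480: |R|=0.71558 <1
  x=-14.494: |R|=1.00979 >1
  x=-14.281: |R|=1.00564 >1
Interval (-14.0000, 0).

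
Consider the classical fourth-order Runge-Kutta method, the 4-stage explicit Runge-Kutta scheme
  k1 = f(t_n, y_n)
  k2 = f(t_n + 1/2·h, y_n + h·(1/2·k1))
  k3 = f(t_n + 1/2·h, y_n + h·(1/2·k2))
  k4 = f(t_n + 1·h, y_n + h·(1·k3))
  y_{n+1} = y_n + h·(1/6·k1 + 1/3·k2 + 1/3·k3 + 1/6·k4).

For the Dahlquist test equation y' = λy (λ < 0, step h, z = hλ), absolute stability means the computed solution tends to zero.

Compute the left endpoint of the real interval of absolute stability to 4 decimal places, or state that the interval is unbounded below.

With y'=λy (z=hλ):
  order 4, 4-stage ⇒ R(z)=1+z+z^2/2+z^3/6+z^4/24
  (e.g. R(-1.32)=0.29437, |R|=0.29437)

Find x<0 with |R(x)|<1.
x=-1.32: |R|=0.2944
|R(-3.01)|=1.3951 |R(-2.39)|=0.5502 |R(-1.54)|=0.2714
Bisect:
  x_lo=-3.4751 |R|=2.6453  x_hi=-0.1982 |R|=0.8202
  mid=-1.83665 |R|=0.29153 →hi
  mid=-2.65588 |R|=0.82179 →hi
  mid=-3.06550 |R|=1.51146 →lo
  mid=-2.86069 |R|=1.11976 →lo
  mid=-2.75829 |R|=0.96004 →hi
  mid=-2.80949 |R|=1.03710 →lo
  mid=-2.78389 |R|=0.99789 →hi
  mid=-2.79669 |R|=1.01732 →lo
  mid=-2.79029 |R|=1.00756 →lo
  mid=-2.78709 |R|=1.00271 →lo
  ...
  [-2.78549,-2.78529] ⇒ x*=-2.7853
Stable set (-2.7853, 0).

left endpoint -2.7853.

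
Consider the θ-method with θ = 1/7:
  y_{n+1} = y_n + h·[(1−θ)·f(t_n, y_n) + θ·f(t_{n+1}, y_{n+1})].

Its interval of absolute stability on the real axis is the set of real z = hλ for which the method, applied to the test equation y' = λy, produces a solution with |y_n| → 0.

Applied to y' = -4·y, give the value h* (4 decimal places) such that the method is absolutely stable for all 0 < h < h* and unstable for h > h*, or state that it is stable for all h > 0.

On y'=λy, z=hλ:
  y_{n+1} = y_n + z·[6/7·y_n + 1/7·y_{n+1}] ⇒ (1 − 1/7z)y_{n+1} = (1 + 6/7z)y_n
  Hence R(z) = (1 + 6/7z)/(1 − 1/7z).

Need |R(x)|<1, x<0.
x=-1.13: |R|=0.0271
R=−1: 1+6/7x = −1+1/7x ⇒ -5/7x=2 ⇒ x=2/(-5/7)=-2.8000
Confirm numerically:
  x=-2.641: |R|=0.91754 <1
  x=-1.919: |R|=0.50611 <1
  x=-1.828: |R|=0.44948 <1
  x=-1.542: |R|=0.26364 <1
  x=-3.377: |R|=1.27802 >1
  x=-3.222: |R|=1.20642 >1
  x=-3.102: |R|=1.14948 >1
Interval (-2.8000, 0).

(-2.8000,0); λ=-4 ⇒ h* = (14/5)/4 = 0.7000.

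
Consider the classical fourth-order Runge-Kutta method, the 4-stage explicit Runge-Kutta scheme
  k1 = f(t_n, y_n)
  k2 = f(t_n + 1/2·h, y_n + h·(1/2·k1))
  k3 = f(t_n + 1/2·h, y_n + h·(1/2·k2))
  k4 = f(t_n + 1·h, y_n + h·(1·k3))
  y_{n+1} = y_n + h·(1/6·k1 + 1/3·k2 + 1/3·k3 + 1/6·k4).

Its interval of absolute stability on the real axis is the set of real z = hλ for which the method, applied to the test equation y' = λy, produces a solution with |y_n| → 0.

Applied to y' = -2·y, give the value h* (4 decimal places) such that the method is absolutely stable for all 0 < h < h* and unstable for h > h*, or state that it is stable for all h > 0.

(-2.7853,0); λ=-2 ⇒ h* = 1.3926.

Set f=λy, z=hλ:
  order 4, 4-stage ⇒ R(z)=1+z+z^2/2+z^3/6+z^4/24
  (e.g. R(-1.68)=0.27284, |R|=0.27284)

Find x<0 with |R(x)|<1.
x=-1.68: |R|=0.2728
|R(-1.71)|=0.2749 |R(-0.85)|=0.4306 |R(-0.83)|=0.4389
Bisect:
  x_lo=-3.2776 |R|=2.0338  x_hi=-0.3211 |R|=0.7254
  mid=-1.79933 |R|=0.28530 →hi
  mid=-2.53845 |R|=0.68730 →hi
  mid=-2.90801 |R|=1.20134 →lo
  mid=-2.72323 |R|=0.91039 →hi
  mid=-2.81562 |R|=1.04669 →lo
  mid=-2.76942 |R|=0.97634 →hi
  mid=-2.79252 |R|=1.01095 →lo
  mid=-2.78097 |R|=0.99350 →hi
  mid=-2.78675 |R|=1.00219 →lo
  ...
  [-2.78530,-2.78512] ⇒ x*=-2.7853
Interval (-2.7853, 0).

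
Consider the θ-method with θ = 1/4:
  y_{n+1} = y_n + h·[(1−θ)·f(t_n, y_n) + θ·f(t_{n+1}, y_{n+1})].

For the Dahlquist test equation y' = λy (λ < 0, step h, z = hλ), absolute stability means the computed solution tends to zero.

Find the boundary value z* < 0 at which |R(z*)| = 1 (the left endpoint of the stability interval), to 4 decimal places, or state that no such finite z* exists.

Set f=λy, z=hλ:
  y_{n+1} = y_n + z·[3/4·y_n + 1/4·y_{n+1}] ⇒ (1 − 1/4z)y_{n+1} = (1 + 3/4z)y_n
  R(z) = (1 + 3/4z)/(1 − 1/4z).

Find x<0 with |R(x)|<1.
x=-1.68: |R|=0.1831
R=−1: 1+3/4x = −1+1/4x ⇒ -1/2x=2 ⇒ x=2/(-1/2)=-4.0000
Confirm numerically:
  x=-3.446: |R|=0.85120 <1
  x=-3.318: |R|=0.81361 <1
  x=-1.695: |R|=0.19052 <1
  x=-4.436: |R|=1.10337 >1
  x=-4.080: |R|=1.01980 >1
So |R|<1 on (-4.0000, 0).

left endpoint -4.0000.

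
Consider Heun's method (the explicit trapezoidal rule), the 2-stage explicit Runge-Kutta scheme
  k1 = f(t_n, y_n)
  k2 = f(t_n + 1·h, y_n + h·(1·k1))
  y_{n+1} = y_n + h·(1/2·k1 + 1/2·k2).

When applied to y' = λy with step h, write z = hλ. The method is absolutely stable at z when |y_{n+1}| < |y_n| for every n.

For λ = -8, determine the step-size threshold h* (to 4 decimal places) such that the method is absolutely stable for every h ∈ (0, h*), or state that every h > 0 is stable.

(-2.0000,0); λ=-8 ⇒ h* = 0.2500.

With y'=λy (z=hλ):
  order 2, 2-stage ⇒ R(z)=1+z+z^2/2
  (e.g. R(-0.82)=0.51620, |R|=0.51620)

Need |R(x)|<1, x<0.
x=-0.82: |R|=0.5162
|R(-2.22)|=1.2442 |R(-2.13)|=1.1384 |R(-1.04)|=0.5008
Bisect:
  x_lo=-2.4217 |R|=1.5106  x_hi=-0.2692 |R|=0.7670
  mid=-1.34546 |R|=0.55967 →hi
  mid=-1.88359 |R|=0.89036 →hi
  mid=-2.15265 |R|=1.16430 →lo
  mid=-2.01812 |R|=1.01828 →lo
  mid=-1.95085 |R|=0.95206 →hi
  mid=-1.98449 |R|=0.98461 →hi
  mid=-2.00130 |R|=1.00130 →lo
  mid=-1.99289 |R|=0.99292 →hi
  mid=-1.99710 |R|=0.99710 →hi
  ...
  [-2.00012,-1.99999] ⇒ x*=-2.0000
Interval (-2.0000, 0).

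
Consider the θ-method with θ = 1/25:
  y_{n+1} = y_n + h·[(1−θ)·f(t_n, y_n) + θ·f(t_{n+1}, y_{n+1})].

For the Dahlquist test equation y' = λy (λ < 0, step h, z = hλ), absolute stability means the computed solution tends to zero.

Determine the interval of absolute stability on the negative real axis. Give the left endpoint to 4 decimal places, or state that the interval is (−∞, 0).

On y'=λy, z=hλ:
  y_{n+1} = y_n + z·[24/25·y_n + 1/25·y_{n+1}] ⇒ (1 − 1/25z)y_{n+1} = (1 + 24/25z)y_n
  Hence R(z) = (1 + 24/25z)/(1 − 1/25z).

Solve |R(x)|<1 on ℝ⁻.
x=-1.29: |R|=0.2267
R=−1: 1+24/25x = −1+1/25x ⇒ -23/25x=2 ⇒ x=2/(-23/25)=-2.1739
Confirm numerically:
  x=-1.912: |R|=0.77616 <1
  x=-1.755: |R|=0.63988 <1
  x=-1.028: |R|=0.01260 <1
  x=-2.564: |R|=1.32550 >1
  x=-2.456: |R|=1.23631 >1
Interval (-2.1739, 0).

z∈(-2.1739,0).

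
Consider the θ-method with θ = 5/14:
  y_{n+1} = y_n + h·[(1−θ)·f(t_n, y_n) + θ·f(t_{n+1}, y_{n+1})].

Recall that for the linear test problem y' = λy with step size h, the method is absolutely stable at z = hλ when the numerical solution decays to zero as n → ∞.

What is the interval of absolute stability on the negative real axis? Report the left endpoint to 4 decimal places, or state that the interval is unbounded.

z∈(-7.0000,0).

On y'=λy, z=hλ:
  y_{n+1} = y_n + z·[9/14·y_n + 5/14·y_{n+1}] ⇒ (1 − 5/14z)y_{n+1} = (1 + 9/14z)y_n
  ⇒ R(z) = (1 + 9/14z)/(1 − 5/14z).

Solve |R(x)|<1 on ℝ⁻.
x=-0.64: |R|=0.4791
R=−1: 1+9/14x = −1+5/14x ⇒ -2/7x=2 ⇒ x=2/(-2/7)=-7.0000
Confirm numerically:
  x=-5.755: |R|=0.88358 <1
  x=-4.384: |R|=0.70869 <1
  x=-3.699: |R|=0.59366 <1
  x=-7.381: |R|=1.02994 >1
  x=-7.271: |R|=1.02153 >1
  x=-7.050: |R|=1.00406 >1
So |R|<1 on (-7.0000, 0).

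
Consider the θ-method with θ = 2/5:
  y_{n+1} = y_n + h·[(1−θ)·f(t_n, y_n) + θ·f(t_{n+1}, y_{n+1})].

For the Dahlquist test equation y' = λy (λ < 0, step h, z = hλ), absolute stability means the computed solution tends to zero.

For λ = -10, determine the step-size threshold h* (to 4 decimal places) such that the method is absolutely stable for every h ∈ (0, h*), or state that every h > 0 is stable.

(-10.0000,0); λ=-10 ⇒ h* = (10)/10 = 1.0000.

Set f=λy, z=hλ:
  y_{n+1} = y_n + z·[3/5·y_n + 2/5·y_{n+1}] ⇒ (1 − 2/5z)y_{n+1} = (1 + 3/5z)y_n
  Hence R(z) = (1 + 3/5z)/(1 − 2/5z).

Solve |R(x)|<1 on ℝ⁻.
x=-0.79: |R|=0.3997
R=−1: 1+3/5x = −1+2/5x ⇒ -1/5x=2 ⇒ x=2/(-1/5)=-10.0000
Confirm numerically:
  x=-8.213: |R|=0.91660 <1
  x=-6.668: |R|=0.81828 <1
  x=-5.443: |R|=0.71314 <1
  x=-10.379: |R|=1.01471 >1
  x=-10.340: |R|=1.01324 >1
  x=-10.032: |R|=1.00128 >1
Stable set (-10.0000, 0).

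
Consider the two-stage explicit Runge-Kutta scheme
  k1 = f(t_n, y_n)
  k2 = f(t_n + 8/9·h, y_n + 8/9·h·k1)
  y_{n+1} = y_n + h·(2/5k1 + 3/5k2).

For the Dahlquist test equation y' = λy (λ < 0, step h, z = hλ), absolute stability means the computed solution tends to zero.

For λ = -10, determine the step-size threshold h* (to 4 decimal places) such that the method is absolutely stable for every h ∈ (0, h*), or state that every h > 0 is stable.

On y'=λy, z=hλ:
  k1=λy_n ⇒ h·k1=z·y_n;  k2=λ(1+8/9z)y_n ⇒ h·k2=z(1+8/9z)y_n
  y_{n+1}/y_n = 1 + 2/5z + 3/5z(1+8/9z) = 1 + z + 8/15z²
  so R(z) = 1 + z + 8/15z².

Need |R(x)|<1, x<0.
x=-0.78: |R|=0.5445
R=1: x+8/15x²=0 ⇒ x=−15/8=-1.8750; min R=1−1/(4·8/15)=0.5312>−1
Confirm numerically:
  x=-1.471: |R|=0.68305 <1
  x=-1.192: |R|=0.56579 <1
  x=-0.879: |R|=0.53308 <1
  x=-2.440: |R|=1.73525 >1
  x=-2.323: |R|=1.55504 >1
  x=-2.162: |R|=1.33093 >1
Interval (-1.8750, 0).

(-1.8750,0); λ=-10 ⇒ h* = (15/8)/10 = 0.1875.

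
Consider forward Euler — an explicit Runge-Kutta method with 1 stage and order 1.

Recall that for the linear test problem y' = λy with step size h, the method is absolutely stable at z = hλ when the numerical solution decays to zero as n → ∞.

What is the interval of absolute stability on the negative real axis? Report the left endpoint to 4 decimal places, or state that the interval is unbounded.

With y'=λy (z=hλ):
  order 1, 1-stage ⇒ R(z)=1+z
  (e.g. R(-0.59)=0.41000, |R|=0.41000)

Need |R(x)|<1, x<0.
x=-0.59: |R|=0.4100
|R(-2.39)|=1.3900 |R(-1.87)|=0.8700 |R(-1.32)|=0.3200
Bisect:
  x_lo=-2.8444 |R|=1.8444  x_hi=-0.0529 |R|=0.9471
  mid=-1.44865 |R|=0.44865 →hi
  mid=-2.14654 |R|=1.14654 →lo
  mid=-1.79760 |R|=0.79760 →hi
  mid=-1.97207 |R|=0.97207 →hi
  mid=-2.05931 |R|=1.05931 →lo
  mid=-2.01569 |R|=1.01569 →lo
  mid=-1.99388 |R|=0.99388 →hi
  mid=-2.00478 |R|=1.00478 →lo
  mid=-1.99933 |R|=0.99933 →hi
  ...
  [-2.00001,-1.99984] ⇒ x*=-2.0000
Stable set (-2.0000, 0).

(-2.0000, 0).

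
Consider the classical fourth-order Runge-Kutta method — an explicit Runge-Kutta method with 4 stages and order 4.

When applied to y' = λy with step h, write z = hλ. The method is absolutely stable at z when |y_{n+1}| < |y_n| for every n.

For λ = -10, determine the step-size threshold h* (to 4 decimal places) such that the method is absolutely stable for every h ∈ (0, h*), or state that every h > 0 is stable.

(-2.7853,0); λ=-10 ⇒ h* = 0.2785.

With y'=λy (z=hλ):
  order 4, 4-stage ⇒ R(z)=1+z+z^2/2+z^3/6+z^4/24
  (e.g. R(-0.54)=0.58310, |R|=0.58310)

Boundary: |R(x)|=1, x<0.
x=-0.54: |R|=0.5831
|R(-2.69)|=0.8656 |R(-2.24)|=0.4446 |R(-0.66)|=0.5178
Bisect:
  x_lo=-3.2439 |R|=1.9421  x_hi=-0.1638 |R|=0.8489
  mid=-1.70385 |R|=0.27446 →hi
  mid=-2.47386 |R|=0.62339 →hi
  mid=-2.85886 |R|=1.11670 →lo
  mid=-2.66636 |R|=0.83500 →hi
  mid=-2.76261 |R|=0.96634 →hi
  mid=-2.81074 |R|=1.03904 →lo
  mid=-2.78667 |R|=1.00208 →lo
  ...
  [-2.78536,-2.78517] ⇒ x*=-2.7853
Interval (-2.7853, 0).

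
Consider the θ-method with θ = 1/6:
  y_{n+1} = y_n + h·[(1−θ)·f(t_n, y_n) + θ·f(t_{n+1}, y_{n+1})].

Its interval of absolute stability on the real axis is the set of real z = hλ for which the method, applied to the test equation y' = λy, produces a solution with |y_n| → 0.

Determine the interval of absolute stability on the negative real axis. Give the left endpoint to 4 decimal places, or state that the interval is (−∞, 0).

Test eqn y'=λy, z=hλ:
  y_{n+1} = y_n + z·[5/6·y_n + 1/6·y_{n+1}] ⇒ (1 − 1/6z)y_{n+1} = (1 + 5/6z)y_n
  R(z) = (1 + 5/6z)/(1 − 1/6z).

Find x<0 with |R(x)|<1.
x=-1.55: |R|=0.2318
R=−1: 1+5/6x = −1+1/6x ⇒ -2/3x=2 ⇒ x=2/(-2/3)=-3.0000
Confirm numerically:
  x=-2.004: |R|=0.50225 <1
  x=-1.759: |R|=0.36023 <1
  x=-1.366: |R|=0.11268 <1
  x=-3.597: |R|=1.24883 >1
  x=-3.111: |R|=1.04873 >1
So |R|<1 on (-3.0000, 0).

(-3.0000, 0).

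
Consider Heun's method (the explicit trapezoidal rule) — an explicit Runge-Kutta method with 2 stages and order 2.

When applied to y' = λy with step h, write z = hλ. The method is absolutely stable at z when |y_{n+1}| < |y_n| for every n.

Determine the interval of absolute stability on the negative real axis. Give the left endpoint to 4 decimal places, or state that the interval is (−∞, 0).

On y'=λy, z=hλ:
  order 2, 2-stage ⇒ R(z)=1+z+z^2/2
  (e.g. R(-1.03)=0.50045, |R|=0.50045)

Solve |R(x)|<1 on ℝ⁻.
x=-1.03: |R|=0.5005
|R(-1.98)|=0.9802 |R(-0.54)|=0.6058 |R(-0.51)|=0.6200
Bisect:
  x_lo=-2.7248 |R|=1.9875  x_hi=-0.0747 |R|=0.9280
  mid=-1.39978 |R|=0.57991 →hi
  mid=-2.06229 |R|=1.06423 →lo
  mid=-1.73103 |R|=0.76720 →hi
  mid=-1.89666 |R|=0.90200 →hi
  mid=-1.97948 |R|=0.97969 →hi
  mid=-2.02088 |R|=1.02110 →lo
  mid=-2.00018 |R|=1.00018 →lo
  mid=-1.98983 |R|=0.98988 →hi
  mid=-1.99500 |R|=0.99502 →hi
  mid=-1.99759 |R|=0.99759 →hi
  ...
  [-2.00002,-1.99986] ⇒ x*=-2.0000
So |R|<1 on (-2.0000, 0).

z∈(-2.0000,0).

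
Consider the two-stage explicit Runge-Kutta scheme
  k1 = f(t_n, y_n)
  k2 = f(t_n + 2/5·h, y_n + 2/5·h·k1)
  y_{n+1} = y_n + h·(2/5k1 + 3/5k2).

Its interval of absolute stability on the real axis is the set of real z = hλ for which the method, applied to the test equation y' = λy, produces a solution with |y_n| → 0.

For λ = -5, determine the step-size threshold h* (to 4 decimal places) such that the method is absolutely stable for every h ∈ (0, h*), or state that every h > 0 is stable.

Test eqn y'=λy, z=hλ:
  k1=λy_n ⇒ h·k1=z·y_n;  k2=λ(1+2/5z)y_n ⇒ h·k2=z(1+2/5z)y_n
  y_{n+1}/y_n = 1 + 2/5z + 3/5z(1+2/5z) = 1 + z + 6/25z²
  so R(z) = 1 + z + 6/25z².

Boundary: |R(x)|=1, x<0.
x=-0.41: |R|=0.6303
R=1: x+6/25x²=0 ⇒ x=−25/6=-4.1667; min R=1−1/(4·6/25)=-0.0417>−1
Confirm numerically:
  x=-3.535: |R|=0.46409 <1
  x=-3.274: |R|=0.29858 <1
  x=-1.935: |R|=0.03639 <1
  x=-4.254: |R|=1.08916 >1
  x=-4.226: |R|=1.06018 >1
  x=-4.189: |R|=1.02245 >1
Interval (-4.1667, 0).

(-4.1667,0); λ=-5 ⇒ h* = (25/6)/5 = 0.8333.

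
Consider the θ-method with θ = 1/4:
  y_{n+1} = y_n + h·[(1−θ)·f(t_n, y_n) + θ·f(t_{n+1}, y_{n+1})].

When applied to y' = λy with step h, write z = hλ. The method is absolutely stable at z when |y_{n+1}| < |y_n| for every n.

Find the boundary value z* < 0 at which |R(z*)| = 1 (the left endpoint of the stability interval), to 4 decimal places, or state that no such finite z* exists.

left endpoint -4.0000.

Set f=λy, z=hλ:
  y_{n+1} = y_n + z·[3/4·y_n + 1/4·y_{n+1}] ⇒ (1 − 1/4z)y_{n+1} = (1 + 3/4z)y_n
  so R(z) = (1 + 3/4z)/(1 − 1/4z).

Boundary: |R(x)|=1, x<0.
x=-0.5: |R|=0.5556
R=−1: 1+3/4x = −1+1/4x ⇒ -1/2x=2 ⇒ x=2/(-1/2)=-4.0000
Confirm numerically:
  x=-3.840: |R|=0.95918 <1
  x=-3.598: |R|=0.89418 <1
  x=-3.517: |R|=0.87149 <1
  x=-2.638: |R|=0.58964 <1
  x=-4.523: |R|=1.12273 >1
  x=-4.173: |R|=1.04233 >1
Interval (-4.0000, 0).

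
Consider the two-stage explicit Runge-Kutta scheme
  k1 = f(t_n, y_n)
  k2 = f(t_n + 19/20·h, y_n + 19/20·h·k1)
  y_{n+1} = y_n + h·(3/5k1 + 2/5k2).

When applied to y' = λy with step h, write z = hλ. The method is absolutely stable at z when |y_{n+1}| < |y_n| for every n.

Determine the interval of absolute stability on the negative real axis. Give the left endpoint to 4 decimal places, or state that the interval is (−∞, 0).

z∈(-2.6316,0).

With y'=λy (z=hλ):
  k1=λy_n ⇒ h·k1=z·y_n;  k2=λ(1+19/20z)y_n ⇒ h·k2=z(1+19/20z)y_n
  y_{n+1}/y_n = 1 + 3/5z + 2/5z(1+19/20z) = 1 + z + 19/50z²
  so R(z) = 1 + z + 19/50z².

Solve |R(x)|<1 on ℝ⁻.
x=-1.19: |R|=0.3481
R=1: x+19/50x²=0 ⇒ x=−50/19=-2.6316; min R=1−1/(4·19/50)=0.3421>−1
Confirm numerically:
  x=-2.594: |R|=0.96296 <1
  x=-2.556: |R|=0.92659 <1
  x=-1.746: |R|=0.41244 <1
  x=-2.991: |R|=1.40851 >1
  x=-2.847: |R|=1.23306 >1
Interval (-2.6316, 0).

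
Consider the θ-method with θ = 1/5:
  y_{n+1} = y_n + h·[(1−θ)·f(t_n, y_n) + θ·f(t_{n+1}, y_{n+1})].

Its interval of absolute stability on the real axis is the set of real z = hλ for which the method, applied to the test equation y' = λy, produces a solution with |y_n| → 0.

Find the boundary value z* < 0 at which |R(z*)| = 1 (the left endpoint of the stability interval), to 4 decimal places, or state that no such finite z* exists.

With y'=λy (z=hλ):
  y_{n+1} = y_n + z·[4/5·y_n + 1/5·y_{n+1}] ⇒ (1 − 1/5z)y_{n+1} = (1 + 4/5z)y_n
  R(z) = (1 + 4/5z)/(1 − 1/5z).

Need |R(x)|<1, x<0.
x=-1.08: |R|=0.1118
R=−1: 1+4/5x = −1+1/5x ⇒ -3/5x=2 ⇒ x=2/(-3/5)=-3.3333
Confirm numerically:
  x=-2.391: |R|=0.61751 <1
  x=-1.586: |R|=0.20407 <1
  x=-1.534: |R|=0.17386 <1
  x=-3.662: |R|=1.11383 >1
  x=-3.546: |R|=1.07465 >1
  x=-3.452: |R|=1.04212 >1
Interval (-3.3333, 0).

left endpoint -3.3333.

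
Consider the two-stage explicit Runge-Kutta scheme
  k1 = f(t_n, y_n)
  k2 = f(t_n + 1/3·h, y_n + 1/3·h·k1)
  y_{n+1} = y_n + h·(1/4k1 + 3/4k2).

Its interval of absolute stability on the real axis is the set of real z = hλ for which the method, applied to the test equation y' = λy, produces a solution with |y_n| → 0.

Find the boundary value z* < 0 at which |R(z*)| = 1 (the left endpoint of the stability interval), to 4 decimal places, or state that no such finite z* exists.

Set f=λy, z=hλ:
  k1=λy_n ⇒ h·k1=z·y_n;  k2=λ(1+1/3z)y_n ⇒ h·k2=z(1+1/3z)y_n
  y_{n+1}/y_n = 1 + 1/4z + 3/4z(1+1/3z) = 1 + z + 1/4z²
  R(z) = 1 + z + 1/4z².

Find x<0 with |R(x)|<1.
x=-0.84: |R|=0.3364
R=1: x+1/4x²=0 ⇒ x=−4=-4.0000; min R=1−1/(4·1/4)=0.0000>−1
Confirm numerically:
  x=-3.893: |R|=0.89586 <1
  x=-3.390: |R|=0.48303 <1
  x=-2.906: |R|=0.20521 <1
  x=-2.123: |R|=0.00378 <1
  x=-4.281: |R|=1.30074 >1
  x=-4.222: |R|=1.23432 >1
Stable set (-4.0000, 0).

left endpoint -4.0000.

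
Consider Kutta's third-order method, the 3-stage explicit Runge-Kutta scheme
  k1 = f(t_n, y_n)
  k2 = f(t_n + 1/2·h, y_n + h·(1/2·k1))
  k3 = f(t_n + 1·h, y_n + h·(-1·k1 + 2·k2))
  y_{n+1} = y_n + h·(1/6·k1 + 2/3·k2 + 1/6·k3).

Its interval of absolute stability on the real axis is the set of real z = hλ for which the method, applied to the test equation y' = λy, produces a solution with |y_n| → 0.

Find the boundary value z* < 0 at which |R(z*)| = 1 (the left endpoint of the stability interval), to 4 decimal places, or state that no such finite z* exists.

On y'=λy, z=hλ:
  order 3, 3-stage ⇒ R(z)=1+z+z^2/2+z^3/6
  (e.g. R(-1.15)=0.25777, |R|=0.25777)

Solve |R(x)|<1 on ℝ⁻.
x=-1.15: |R|=0.2578
|R(-2.09)|=0.4275 |R(-1.66)|=0.0446 |R(-0.52)|=0.5918
Bisect:
  x_lo=-3.1096 |R|=2.2862  x_hi=-0.0856 |R|=0.9180
  mid=-1.59757 |R|=0.00102 →hi
  mid=-2.35357 |R|=0.75678 →hi
  mid=-2.73157 |R|=1.39776 →lo
  mid=-2.54257 |R|=1.04972 →lo
  mid=-2.44807 |R|=0.89679 →hi
  mid=-2.49532 |R|=0.97158 →hi
  mid=-2.51895 |R|=1.01023 →lo
  mid=-2.50714 |R|=0.99080 →hi
  mid=-2.51304 |R|=1.00049 →lo
  mid=-2.51009 |R|=0.99564 →hi
  ...
  [-2.51286,-2.51267] ⇒ x*=-2.5127
So |R|<1 on (-2.5127, 0).

left endpoint -2.5127.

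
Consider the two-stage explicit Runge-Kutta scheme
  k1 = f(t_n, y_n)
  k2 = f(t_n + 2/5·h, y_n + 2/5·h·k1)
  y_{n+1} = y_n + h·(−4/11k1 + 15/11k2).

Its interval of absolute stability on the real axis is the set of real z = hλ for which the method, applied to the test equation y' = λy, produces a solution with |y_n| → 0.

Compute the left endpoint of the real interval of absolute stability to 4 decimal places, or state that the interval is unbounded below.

left endpoint -1.8333.

Test eqn y'=λy, z=hλ:
  k1=λy_n ⇒ h·k1=z·y_n;  k2=λ(1+2/5z)y_n ⇒ h·k2=z(1+2/5z)y_n
  y_{n+1}/y_n = 1 − 4/11z + 15/11z(1+2/5z) = 1 + z + 6/11z²
  ⇒ R(z) = 1 + z + 6/11z².

Need |R(x)|<1, x<0.
x=-1.24: |R|=0.5987
R=1: x+6/11x²=0 ⇒ x=−11/6=-1.8333; min R=1−1/(4·6/11)=0.5417>−1
Confirm numerically:
  x=-1.686: |R|=0.86451 <1
  x=-1.629: |R|=0.81844 <1
  x=-0.891: |R|=0.54203 <1
  x=-2.216: |R|=1.46254 >1
  x=-2.110: |R|=1.31842 >1
  x=-2.033: |R|=1.22141 >1
Interval (-1.8333, 0).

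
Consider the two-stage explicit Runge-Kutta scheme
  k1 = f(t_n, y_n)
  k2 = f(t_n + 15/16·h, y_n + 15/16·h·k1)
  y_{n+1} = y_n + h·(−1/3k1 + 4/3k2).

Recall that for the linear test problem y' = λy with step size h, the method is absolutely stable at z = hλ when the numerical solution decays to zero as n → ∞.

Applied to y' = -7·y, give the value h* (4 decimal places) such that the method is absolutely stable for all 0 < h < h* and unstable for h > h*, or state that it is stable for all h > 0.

Test eqn y'=λy, z=hλ:
  k1=λy_n ⇒ h·k1=z·y_n;  k2=λ(1+15/16z)y_n ⇒ h·k2=z(1+15/16z)y_n
  y_{n+1}/y_n = 1 − 1/3z + 4/3z(1+15/16z) = 1 + z + 5/4z²
  ⇒ R(z) = 1 + z + 5/4z².

Need |R(x)|<1, x<0.
x=-0.86: |R|=1.0645
R=1: x+5/4x²=0 ⇒ x=−4/5=-0.8000; min R=1−1/(4·5/4)=0.8000>−1
Confirm numerically:
  x=-0.586: |R|=0.84325 <1
  x=-0.542: |R|=0.82520 <1
  x=-0.518: |R|=0.81740 <1
  x=-0.377: |R|=0.80066 <1
  x=-1.346: |R|=1.91865 >1
  x=-1.135: |R|=1.47528 >1
  x=-1.020: |R|=1.28050 >1
Stable set (-0.8000, 0).

(-0.8000,0); λ=-7 ⇒ h* = (4/5)/7 = 0.1143.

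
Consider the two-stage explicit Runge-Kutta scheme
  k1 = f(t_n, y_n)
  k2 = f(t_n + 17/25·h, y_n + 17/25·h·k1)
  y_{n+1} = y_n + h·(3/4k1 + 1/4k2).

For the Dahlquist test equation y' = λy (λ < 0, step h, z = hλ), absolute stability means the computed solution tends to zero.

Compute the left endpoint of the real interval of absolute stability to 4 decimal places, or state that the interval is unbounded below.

On y'=λy, z=hλ:
  k1=λy_n ⇒ h·k1=z·y_n;  k2=λ(1+17/25z)y_n ⇒ h·k2=z(1+17/25z)y_n
  y_{n+1}/y_n = 1 + 3/4z + 1/4z(1+17/25z) = 1 + z + 17/100z²
  ⇒ R(z) = 1 + z + 17/100z².

Find x<0 with |R(x)|<1.
x=-1.67: |R|=0.1959
R=1: x+17/100x²=0 ⇒ x=−100/17=-5.8824; min R=1−1/(4·17/100)=-0.4706>−1
Confirm numerically:
  x=-5.632: |R|=0.76030 <1
  x=-3.762: |R|=0.35605 <1
  x=-3.461: |R|=0.42465 <1
  x=-3.156: |R|=0.46274 <1
  x=-6.269: |R|=1.41206 >1
  x=-6.053: |R|=1.17560 >1
  x=-5.994: |R|=1.11377 >1
So |R|<1 on (-5.8824, 0).

z* = -5.8824.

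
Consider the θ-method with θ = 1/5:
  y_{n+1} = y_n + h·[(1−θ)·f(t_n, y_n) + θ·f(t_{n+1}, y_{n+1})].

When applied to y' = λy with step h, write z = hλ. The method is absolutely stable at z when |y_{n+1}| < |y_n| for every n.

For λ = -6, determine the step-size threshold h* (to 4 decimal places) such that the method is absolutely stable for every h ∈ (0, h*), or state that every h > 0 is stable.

(-3.3333,0); λ=-6 ⇒ h* = (10/3)/6 = 0.5556.

Set f=λy, z=hλ:
  y_{n+1} = y_n + z·[4/5·y_n + 1/5·y_{n+1}] ⇒ (1 − 1/5z)y_{n+1} = (1 + 4/5z)y_n
  R(z) = (1 + 4/5z)/(1 − 1/5z).

Find x<0 with |R(x)|<1.
x=-1.49: |R|=0.1479
R=−1: 1+4/5x = −1+1/5x ⇒ -3/5x=2 ⇒ x=2/(-3/5)=-3.3333
Confirm numerically:
  x=-2.686: |R|=0.74733 <1
  x=-2.452: |R|=0.64520 <1
  x=-1.708: |R|=0.27311 <1
  x=-3.854: |R|=1.17642 >1
  x=-3.429: |R|=1.03405 >1
So |R|<1 on (-3.3333, 0).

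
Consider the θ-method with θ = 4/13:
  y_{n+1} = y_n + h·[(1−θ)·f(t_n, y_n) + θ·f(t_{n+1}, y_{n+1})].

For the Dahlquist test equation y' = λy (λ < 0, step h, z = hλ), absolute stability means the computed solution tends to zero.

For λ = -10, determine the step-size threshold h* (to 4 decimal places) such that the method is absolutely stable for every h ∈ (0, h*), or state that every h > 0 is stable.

(-5.2000,0); λ=-10 ⇒ h* = (26/5)/10 = 0.5200.

Set f=λy, z=hλ:
  y_{n+1} = y_n + z·[9/13·y_n + 4/13·y_{n+1}] ⇒ (1 − 4/13z)y_{n+1} = (1 + 9/13z)y_n
  R(z) = (1 + 9/13z)/(1 − 4/13z).

Boundary: |R(x)|=1, x<0.
x=-0.7: |R|=0.4241
R=−1: 1+9/13x = −1+4/13x ⇒ -5/13x=2 ⇒ x=2/(-5/13)=-5.2000
Confirm numerically:
  x=-5.021: |R|=0.97295 <1
  x=-3.400: |R|=0.66165 <1
  x=-2.936: |R|=0.54252 <1
  x=-2.281: |R|=0.34031 <1
  x=-5.780: |R|=1.08029 >1
  x=-5.655: |R|=1.06387 >1
  x=-5.538: |R|=1.04808 >1
Stable set (-5.2000, 0).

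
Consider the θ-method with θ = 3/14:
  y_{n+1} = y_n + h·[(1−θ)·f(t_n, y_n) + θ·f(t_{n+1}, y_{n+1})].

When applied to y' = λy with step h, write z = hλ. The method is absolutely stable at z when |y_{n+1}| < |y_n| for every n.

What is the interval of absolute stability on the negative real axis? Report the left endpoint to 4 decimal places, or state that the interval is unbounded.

Test eqn y'=λy, z=hλ:
  y_{n+1} = y_n + z·[11/14·y_n + 3/14·y_{n+1}] ⇒ (1 − 3/14z)y_{n+1} = (1 + 11/14z)y_n
  so R(z) = (1 + 11/14z)/(1 − 3/14z).

Find x<0 with |R(x)|<1.
x=-0.81: |R|=0.3098
R=−1: 1+11/14x = −1+3/14x ⇒ -4/7x=2 ⇒ x=2/(-4/7)=-3.5000
Confirm numerically:
  x=-2.018: |R|=0.40880 <1
  x=-1.858: |R|=0.32891 <1
  x=-1.621: |R|=0.20310 <1
  x=-4.077: |R|=1.17597 >1
  x=-3.832: |R|=1.10417 >1
  x=-3.693: |R|=1.06157 >1
Interval (-3.5000, 0).

(-3.5000, 0).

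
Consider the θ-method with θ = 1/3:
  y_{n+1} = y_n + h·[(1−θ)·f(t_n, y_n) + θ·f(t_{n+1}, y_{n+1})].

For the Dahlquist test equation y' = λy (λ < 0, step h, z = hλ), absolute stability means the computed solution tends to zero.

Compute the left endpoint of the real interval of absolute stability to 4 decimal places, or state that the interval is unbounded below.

left endpoint -6.0000.

On y'=λy, z=hλ:
  y_{n+1} = y_n + z·[2/3·y_n + 1/3·y_{n+1}] ⇒ (1 − 1/3z)y_{n+1} = (1 + 2/3z)y_n
  ⇒ R(z) = (1 + 2/3z)/(1 − 1/3z).

Find x<0 with |R(x)|<1.
x=-1.51: |R|=0.0044
R=−1: 1+2/3x = −1+1/3x ⇒ -1/3x=2 ⇒ x=2/(-1/3)=-6.0000
Confirm numerically:
  x=-5.528: |R|=0.94465 <1
  x=-3.412: |R|=0.59638 <1
  x=-2.677: |R|=0.41466 <1
  x=-6.481: |R|=1.05073 >1
  x=-6.388: |R|=1.04133 >1
Interval (-6.0000, 0).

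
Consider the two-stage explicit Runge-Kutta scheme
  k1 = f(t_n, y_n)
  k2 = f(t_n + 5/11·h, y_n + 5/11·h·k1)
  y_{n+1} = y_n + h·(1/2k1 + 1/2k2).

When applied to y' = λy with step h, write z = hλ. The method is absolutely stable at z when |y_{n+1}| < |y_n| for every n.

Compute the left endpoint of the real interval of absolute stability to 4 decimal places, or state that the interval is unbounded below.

Test eqn y'=λy, z=hλ:
  k1=λy_n ⇒ h·k1=z·y_n;  k2=λ(1+5/11z)y_n ⇒ h·k2=z(1+5/11z)y_n
  y_{n+1}/y_n = 1 + 1/2z + 1/2z(1+5/11z) = 1 + z + 5/22z²
  R(z) = 1 + z + 5/22z².

Solve |R(x)|<1 on ℝ⁻.
x=-0.9: |R|=0.2841
R=1: x+5/22x²=0 ⇒ x=−22/5=-4.4000; min R=1−1/(4·5/22)=-0.1000>−1
Confirm numerically:
  x=-3.386: |R|=0.21968 <1
  x=-3.385: |R|=0.21914 <1
  x=-2.977: |R|=0.03721 <1
  x=-2.842: |R|=0.00633 <1
  x=-4.556: |R|=1.16153 >1
  x=-4.447: |R|=1.04750 >1
So |R|<1 on (-4.4000, 0).

left endpoint -4.4000.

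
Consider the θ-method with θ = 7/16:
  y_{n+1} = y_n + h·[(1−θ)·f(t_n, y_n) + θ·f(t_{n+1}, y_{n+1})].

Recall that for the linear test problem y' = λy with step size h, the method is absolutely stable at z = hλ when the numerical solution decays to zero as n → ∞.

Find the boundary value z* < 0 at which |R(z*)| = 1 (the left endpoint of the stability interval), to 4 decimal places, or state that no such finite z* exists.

Set f=λy, z=hλ:
  y_{n+1} = y_n + z·[9/16·y_n + 7/16·y_{n+1}] ⇒ (1 − 7/16z)y_{n+1} = (1 + 9/16z)y_n
  so R(z) = (1 + 9/16z)/(1 − 7/16z).

Need |R(x)|<1, x<0.
x=-0.89: |R|=0.3594
R=−1: 1+9/16x = −1+7/16x ⇒ -1/8x=2 ⇒ x=2/(-1/8)=-16.0000
Confirm numerically:
  x=-14.399: |R|=0.97258 <1
  x=-8.127: |R|=0.78397 <1
  x=-8.026: |R|=0.77906 <1
  x=-16.303: |R|=1.00466 >1
  x=-16.200: |R|=1.00309 >1
Stable set (-16.0000, 0).

z* = -16.0000.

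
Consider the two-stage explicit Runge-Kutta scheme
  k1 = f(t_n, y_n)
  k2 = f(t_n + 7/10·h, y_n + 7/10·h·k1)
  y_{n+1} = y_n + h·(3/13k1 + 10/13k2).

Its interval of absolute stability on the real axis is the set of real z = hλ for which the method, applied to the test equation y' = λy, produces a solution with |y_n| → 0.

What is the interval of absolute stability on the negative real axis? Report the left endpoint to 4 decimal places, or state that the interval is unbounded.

z∈(-1.8571,0).

Test eqn y'=λy, z=hλ:
  k1=λy_n ⇒ h·k1=z·y_n;  k2=λ(1+7/10z)y_n ⇒ h·k2=z(1+7/10z)y_n
  y_{n+1}/y_n = 1 + 3/13z + 10/13z(1+7/10z) = 1 + z + 7/13z²
  ⇒ R(z) = 1 + z + 7/13z².

Need |R(x)|<1, x<0.
x=-0.64: |R|=0.5806
R=1: x+7/13x²=0 ⇒ x=−13/7=-1.8571; min R=1−1/(4·7/13)=0.5357>−1
Confirm numerically:
  x=-1.216: |R|=0.58020 <1
  x=-1.183: |R|=0.57057 <1
  x=-0.770: |R|=0.54925 <1
  x=-2.336: |R|=1.60233 >1
  x=-2.093: |R|=1.26581 >1
Interval (-1.8571, 0).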